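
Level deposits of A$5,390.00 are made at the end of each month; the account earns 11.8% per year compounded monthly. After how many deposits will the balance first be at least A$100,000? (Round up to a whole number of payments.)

18 payments

Periodic rate r = 0.118/12 per month; n is counted in months.
Ordinary annuity FV: 100,000 = 5,390 × [((1+r)^n − 1)/r].
(1+r)^n = 1 + 100,000 × r / 5,390, so n = ln(1 + 100,000·r/5,390) / ln(1+r) = 17.13.
Round up to a whole number of payments: n = 18.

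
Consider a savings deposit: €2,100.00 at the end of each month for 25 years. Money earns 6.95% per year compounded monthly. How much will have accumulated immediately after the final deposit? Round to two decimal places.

This is an ordinary annuity: 300 deposits of €2,100.00 at the end of each month.
Periodic rate r = 0.0695/12 per month; n is counted in months.
FV = PMT × [((1+r)^n − 1)/r] = 2,100 × [(1+r)^300 − 1] / r = €1,687,748.93

€1,687,748.93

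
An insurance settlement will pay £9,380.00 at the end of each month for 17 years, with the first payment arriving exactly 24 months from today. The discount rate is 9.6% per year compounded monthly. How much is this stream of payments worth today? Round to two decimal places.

Ordinary annuity of 204 payments, first payment at period 24.
Periodic rate r = 0.096/12 per month; n is counted in months.
The ordinary-annuity PV formula values the stream one period before the first payment (period 23); discount that back 23 periods:
PV₀ = 9,380 × [1 − (1+r)^−204] / r × (1+r)^−23 = £784,039.34

£784,039.34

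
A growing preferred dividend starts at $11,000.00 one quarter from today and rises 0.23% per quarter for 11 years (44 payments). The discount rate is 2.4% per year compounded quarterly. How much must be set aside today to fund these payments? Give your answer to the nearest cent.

Periodic rate r = 0.024/4 per quarter; n is counted in quarters.
Growing ordinary annuity: PV = PMT₁ × [1 − ((1+g)/(1+r))^n] / (r − g) = 11,000 × [1 − ((1+0.0023)/(1+r))^44] / (r − 0.0023) = $444,956.23.

$444,956.23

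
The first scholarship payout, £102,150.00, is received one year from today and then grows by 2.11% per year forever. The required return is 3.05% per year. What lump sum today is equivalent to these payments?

£10,867,021.28

Periodic rate r = 0.0305 per year.
Growing perpetuity (Gordon): PV = PMT₁ / (r − g) = 102,150 / (r − 0.0211) = £10,867,021.28.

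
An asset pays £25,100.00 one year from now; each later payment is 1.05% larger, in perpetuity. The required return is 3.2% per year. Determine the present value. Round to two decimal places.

Periodic rate r = 0.032 per year.
Growing perpetuity (Gordon): PV = PMT₁ / (r − g) = 25,100 / (r − 0.0105) = £1,167,441.86.

£1,167,441.86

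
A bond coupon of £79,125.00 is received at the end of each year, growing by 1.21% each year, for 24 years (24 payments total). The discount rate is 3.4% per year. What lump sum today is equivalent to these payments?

£1,451,595.15

Periodic rate r = 0.034 per year.
Growing ordinary annuity: PV = PMT₁ × [1 − ((1+g)/(1+r))^n] / (r − g) = 79,125 × [1 − ((1+0.0121)/(1+r))^24] / (r − 0.0121) = £1,451,595.15.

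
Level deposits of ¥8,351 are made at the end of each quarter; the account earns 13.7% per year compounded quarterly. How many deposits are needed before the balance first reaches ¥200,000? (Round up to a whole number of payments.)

Periodic rate r = 0.137/4 per quarter; n is counted in quarters.
Ordinary annuity FV: 200,000 = 8,351 × [((1+r)^n − 1)/r].
(1+r)^n = 1 + 200,000 × r / 8,351, so n = ln(1 + 200,000·r/8,351) / ln(1+r) = 17.79.
Round up to a whole number of payments: n = 18.

18 payments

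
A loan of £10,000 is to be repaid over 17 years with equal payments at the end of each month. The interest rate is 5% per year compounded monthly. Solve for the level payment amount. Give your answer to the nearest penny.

£72.87

Level ordinary annuity; solve PV = PMT × [(1 − (1+r)^−n)/r] for PMT.
Periodic rate r = 0.05/12 per month; n is counted in months.
With n = 204: PMT = 10,000 / ([(1 − (1+r)^−n)/r]) = £72.87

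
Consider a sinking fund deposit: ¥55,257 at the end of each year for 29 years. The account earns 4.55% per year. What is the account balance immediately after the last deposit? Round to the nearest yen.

¥3,198,957

This is an ordinary annuity: 29 deposits of ¥55,257 at the end of each year.
Periodic rate r = 0.0455 per year.
FV = PMT × [((1+r)^n − 1)/r] = 55,257 × [(1+r)^29 − 1] / r = ¥3,198,957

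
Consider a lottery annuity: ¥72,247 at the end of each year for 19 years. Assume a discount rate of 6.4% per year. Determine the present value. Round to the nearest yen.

This is an ordinary annuity: 19 payments of ¥72,247 at the end of each year.
Periodic rate r = 0.064 per year.
PV = PMT × [(1 − (1+r)^−n)/r] = 72,247 × [1 − (1+r)^−19] / r = ¥781,524

¥781,524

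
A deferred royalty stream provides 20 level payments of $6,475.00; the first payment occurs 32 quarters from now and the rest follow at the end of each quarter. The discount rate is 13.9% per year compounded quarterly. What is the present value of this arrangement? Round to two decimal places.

Ordinary annuity of 20 payments, first payment at period 32.
Periodic rate r = 0.139/4 per quarter; n is counted in quarters.
The ordinary-annuity PV formula values the stream one period before the first payment (period 31); discount that back 31 periods:
PV₀ = 6,475 × [1 − (1+r)^−20] / r × (1+r)^−31 = $31,988.34

$31,988.34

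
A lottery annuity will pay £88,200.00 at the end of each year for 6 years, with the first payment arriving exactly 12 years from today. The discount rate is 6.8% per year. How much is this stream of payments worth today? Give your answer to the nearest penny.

£205,151.25

Ordinary annuity of 6 payments, first payment at period 12.
Periodic rate r = 0.068 per year.
The ordinary-annuity PV formula values the stream one period before the first payment (period 11); discount that back 11 periods:
PV₀ = 88,200 × [1 − (1+r)^−6] / r × (1+r)^−11 = £205,151.25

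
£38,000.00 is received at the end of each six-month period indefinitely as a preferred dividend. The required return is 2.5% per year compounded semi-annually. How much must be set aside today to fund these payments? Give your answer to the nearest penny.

Periodic rate r = 0.025/2 per half-year.
Level perpetuity: PV = PMT / r = 38,000 / (0.025/2) = £3,040,000.00.

£3,040,000.00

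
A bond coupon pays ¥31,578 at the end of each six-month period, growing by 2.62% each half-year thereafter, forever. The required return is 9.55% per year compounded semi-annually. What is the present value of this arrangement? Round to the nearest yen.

Periodic rate r = 0.0955/2 per half-year.
Growing perpetuity (Gordon): PV = PMT₁ / (r − g) = 31,578 / (r − 0.0262) = ¥1,465,336.

¥1,465,336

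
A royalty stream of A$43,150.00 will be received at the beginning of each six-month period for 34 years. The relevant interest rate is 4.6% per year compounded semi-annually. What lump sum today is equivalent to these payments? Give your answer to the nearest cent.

This is an annuity due: 68 payments of A$43,150.00 at the beginning of each six-month period.
Periodic rate r = 0.046/2 per half-year; n is counted in half-years.
PV = PMT × [(1 − (1+r)^−n)/r] × (1+r) = 43,150 × [1 − (1+r)^−68] / r × (1+r) = A$1,510,366.71

A$1,510,366.71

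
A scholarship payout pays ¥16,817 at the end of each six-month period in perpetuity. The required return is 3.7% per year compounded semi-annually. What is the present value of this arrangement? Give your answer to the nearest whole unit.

Periodic rate r = 0.037/2 per half-year.
Level perpetuity: PV = PMT / r = 16,817 / (0.037/2) = ¥909,027.

¥909,027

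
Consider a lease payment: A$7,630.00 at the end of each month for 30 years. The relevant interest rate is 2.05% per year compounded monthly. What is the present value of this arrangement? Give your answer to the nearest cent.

A$2,050,387.26

This is an ordinary annuity: 360 payments of A$7,630.00 at the end of each month.
Periodic rate r = 0.0205/12 per month; n is counted in months.
PV = PMT × [(1 − (1+r)^−n)/r] = 7,630 × [1 − (1+r)^−360] / r = A$2,050,387.26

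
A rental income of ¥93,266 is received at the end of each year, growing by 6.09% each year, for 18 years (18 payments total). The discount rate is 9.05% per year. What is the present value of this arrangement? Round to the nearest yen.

Periodic rate r = 0.0905 per year.
Growing ordinary annuity: PV = PMT₁ × [1 − ((1+g)/(1+r))^n] / (r − g) = 93,266 × [1 − ((1+0.0609)/(1+r))^18] / (r − 0.0609) = ¥1,230,841.

¥1,230,841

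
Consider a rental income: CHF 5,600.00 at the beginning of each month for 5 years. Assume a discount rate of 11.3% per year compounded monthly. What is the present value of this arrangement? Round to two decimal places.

This is an annuity due: 60 payments of CHF 5,600.00 at the beginning of each month.
Periodic rate r = 0.113/12 per month; n is counted in months.
PV = PMT × [(1 − (1+r)^−n)/r] × (1+r) = 5,600 × [1 − (1+r)^−60] / r × (1+r) = CHF 258,206.05

CHF 258,206.05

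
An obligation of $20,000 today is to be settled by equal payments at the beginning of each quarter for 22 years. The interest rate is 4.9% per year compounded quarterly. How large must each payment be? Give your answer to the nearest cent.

Level annuity due; solve PV = PMT × [(1 − (1+r)^−n)/r] × (1+r) for PMT.
Periodic rate r = 0.049/4 per quarter; n is counted in quarters.
With n = 88: PMT = 20,000 / ([(1 − (1+r)^−n)/r] × (1+r)) = $368.12

$368.12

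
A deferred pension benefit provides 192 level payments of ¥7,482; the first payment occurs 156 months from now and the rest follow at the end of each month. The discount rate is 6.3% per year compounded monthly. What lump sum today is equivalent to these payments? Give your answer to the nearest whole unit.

Ordinary annuity of 192 payments, first payment at period 156.
Periodic rate r = 0.063/12 per month; n is counted in months.
The ordinary-annuity PV formula values the stream one period before the first payment (period 155); discount that back 155 periods:
PV₀ = 7,482 × [1 − (1+r)^−192] / r × (1+r)^−155 = ¥401,352

¥401,352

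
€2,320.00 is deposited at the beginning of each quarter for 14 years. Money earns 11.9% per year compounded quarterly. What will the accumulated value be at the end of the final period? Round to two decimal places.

This is an annuity due: 56 deposits of €2,320.00 at the beginning of each quarter.
Periodic rate r = 0.119/4 per quarter; n is counted in quarters.
FV = PMT × [((1+r)^n − 1)/r] × (1+r) = 2,320 × [(1+r)^56 − 1] / r × (1+r) = €334,377.34

€334,377.34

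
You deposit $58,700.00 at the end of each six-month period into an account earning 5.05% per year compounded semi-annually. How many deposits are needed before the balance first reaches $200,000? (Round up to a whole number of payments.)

4 payments

Periodic rate r = 0.0505/2 per half-year; n is counted in half-years.
Ordinary annuity FV: 200,000 = 58,700 × [((1+r)^n − 1)/r].
(1+r)^n = 1 + 200,000 × r / 58,700, so n = ln(1 + 200,000·r/58,700) / ln(1+r) = 3.31.
Round up to a whole number of payments: n = 4.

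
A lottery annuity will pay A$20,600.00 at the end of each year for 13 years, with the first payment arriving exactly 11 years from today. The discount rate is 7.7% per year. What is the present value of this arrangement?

A$78,839.40

Ordinary annuity of 13 payments, first payment at period 11.
Periodic rate r = 0.077 per year.
The ordinary-annuity PV formula values the stream one period before the first payment (period 10); discount that back 10 periods:
PV₀ = 20,600 × [1 − (1+r)^−13] / r × (1+r)^−10 = A$78,839.40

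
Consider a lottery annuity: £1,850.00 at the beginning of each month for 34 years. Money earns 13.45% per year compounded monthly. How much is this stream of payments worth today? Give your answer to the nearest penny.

This is an annuity due: 408 payments of £1,850.00 at the beginning of each month.
Periodic rate r = 0.1345/12 per month; n is counted in months.
PV = PMT × [(1 − (1+r)^−n)/r] × (1+r) = 1,850 × [1 − (1+r)^−408] / r × (1+r) = £165,137.73

£165,137.73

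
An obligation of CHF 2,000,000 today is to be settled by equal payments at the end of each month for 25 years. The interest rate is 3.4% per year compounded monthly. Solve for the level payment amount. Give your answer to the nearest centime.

Level ordinary annuity; solve PV = PMT × [(1 − (1+r)^−n)/r] for PMT.
Periodic rate r = 0.034/12 per month; n is counted in months.
With n = 300: PMT = 2,000,000 / ([(1 − (1+r)^−n)/r]) = CHF 9,905.53

CHF 9,905.53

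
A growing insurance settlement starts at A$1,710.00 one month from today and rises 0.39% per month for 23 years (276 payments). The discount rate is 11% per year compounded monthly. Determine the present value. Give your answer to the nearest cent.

A$248,076.97

Periodic rate r = 0.11/12 per month; n is counted in months.
Growing ordinary annuity: PV = PMT₁ × [1 − ((1+g)/(1+r))^n] / (r − g) = 1,710 × [1 − ((1+0.0039)/(1+r))^276] / (r − 0.0039) = A$248,076.97.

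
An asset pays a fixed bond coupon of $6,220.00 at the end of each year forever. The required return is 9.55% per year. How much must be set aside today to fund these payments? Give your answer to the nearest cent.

Periodic rate r = 0.0955 per year.
Level perpetuity: PV = PMT / r = 6,220 / (0.0955) = $65,130.89.

$65,130.89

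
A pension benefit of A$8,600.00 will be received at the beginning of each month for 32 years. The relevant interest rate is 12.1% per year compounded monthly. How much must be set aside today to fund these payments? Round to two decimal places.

This is an annuity due: 384 payments of A$8,600.00 at the beginning of each month.
Periodic rate r = 0.121/12 per month; n is counted in months.
PV = PMT × [(1 − (1+r)^−n)/r] × (1+r) = 8,600 × [1 − (1+r)^−384] / r × (1+r) = A$843,207.99

A$843,207.99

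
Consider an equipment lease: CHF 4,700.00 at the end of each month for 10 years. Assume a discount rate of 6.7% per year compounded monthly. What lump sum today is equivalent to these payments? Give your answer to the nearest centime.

CHF 410,235.90

This is an ordinary annuity: 120 payments of CHF 4,700.00 at the end of each month.
Periodic rate r = 0.067/12 per month; n is counted in months.
PV = PMT × [(1 − (1+r)^−n)/r] = 4,700 × [1 − (1+r)^−120] / r = CHF 410,235.90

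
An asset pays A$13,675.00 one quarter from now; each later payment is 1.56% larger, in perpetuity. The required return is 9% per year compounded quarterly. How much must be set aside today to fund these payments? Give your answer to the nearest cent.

A$1,981,884.06

Periodic rate r = 0.09/4 per quarter.
Growing perpetuity (Gordon): PV = PMT₁ / (r − g) = 13,675 / (r − 0.0156) = A$1,981,884.06.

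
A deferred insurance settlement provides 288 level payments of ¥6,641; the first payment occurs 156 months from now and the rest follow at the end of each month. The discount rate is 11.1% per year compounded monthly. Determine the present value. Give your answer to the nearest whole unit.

¥160,148

Ordinary annuity of 288 payments, first payment at period 156.
Periodic rate r = 0.111/12 per month; n is counted in months.
The ordinary-annuity PV formula values the stream one period before the first payment (period 155); discount that back 155 periods:
PV₀ = 6,641 × [1 − (1+r)^−288] / r × (1+r)^−155 = ¥160,148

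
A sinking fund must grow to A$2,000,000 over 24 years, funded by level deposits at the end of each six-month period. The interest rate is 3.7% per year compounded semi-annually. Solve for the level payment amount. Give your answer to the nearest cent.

Level ordinary annuity; solve FV = PMT × [((1+r)^n − 1)/r] for PMT.
Periodic rate r = 0.037/2 per half-year; n is counted in half-years.
With n = 48: PMT = 2,000,000 / ([((1+r)^n − 1)/r]) = A$26,229.51

A$26,229.51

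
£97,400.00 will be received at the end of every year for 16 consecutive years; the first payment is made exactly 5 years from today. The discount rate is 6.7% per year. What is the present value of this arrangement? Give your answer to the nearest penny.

Ordinary annuity of 16 payments, first payment at period 5.
Periodic rate r = 0.067 per year.
The ordinary-annuity PV formula values the stream one period before the first payment (period 4); discount that back 4 periods:
PV₀ = 97,400 × [1 − (1+r)^−16] / r × (1+r)^−4 = £724,199.61

£724,199.61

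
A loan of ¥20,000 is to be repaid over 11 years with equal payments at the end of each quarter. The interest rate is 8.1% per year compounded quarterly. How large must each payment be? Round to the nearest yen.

¥691

Level ordinary annuity; solve PV = PMT × [(1 − (1+r)^−n)/r] for PMT.
Periodic rate r = 0.081/4 per quarter; n is counted in quarters.
With n = 44: PMT = 20,000 / ([(1 − (1+r)^−n)/r]) = ¥691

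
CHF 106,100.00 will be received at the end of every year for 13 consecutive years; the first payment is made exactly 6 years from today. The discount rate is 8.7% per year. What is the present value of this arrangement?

CHF 531,931.52

Ordinary annuity of 13 payments, first payment at period 6.
Periodic rate r = 0.087 per year.
The ordinary-annuity PV formula values the stream one period before the first payment (period 5); discount that back 5 periods:
PV₀ = 106,100 × [1 − (1+r)^−13] / r × (1+r)^−5 = CHF 531,931.52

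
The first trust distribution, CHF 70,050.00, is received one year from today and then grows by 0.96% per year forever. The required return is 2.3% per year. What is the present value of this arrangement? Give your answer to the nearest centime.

Periodic rate r = 0.023 per year.
Growing perpetuity (Gordon): PV = PMT₁ / (r − g) = 70,050 / (r − 0.0096) = CHF 5,227,611.94.

CHF 5,227,611.94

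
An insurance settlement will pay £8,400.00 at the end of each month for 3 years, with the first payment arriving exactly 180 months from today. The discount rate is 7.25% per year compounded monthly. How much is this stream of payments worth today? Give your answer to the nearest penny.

Ordinary annuity of 36 payments, first payment at period 180.
Periodic rate r = 0.0725/12 per month; n is counted in months.
The ordinary-annuity PV formula values the stream one period before the first payment (period 179); discount that back 179 periods:
PV₀ = 8,400 × [1 − (1+r)^−36] / r × (1+r)^−179 = £92,210.00

£92,210.00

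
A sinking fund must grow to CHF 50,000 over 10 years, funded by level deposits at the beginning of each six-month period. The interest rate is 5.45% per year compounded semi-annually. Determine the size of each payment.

CHF 1,862.66

Level annuity due; solve FV = PMT × [((1+r)^n − 1)/r] × (1+r) for PMT.
Periodic rate r = 0.0545/2 per half-year; n is counted in half-years.
With n = 20: PMT = 50,000 / ([((1+r)^n − 1)/r] × (1+r)) = CHF 1,862.66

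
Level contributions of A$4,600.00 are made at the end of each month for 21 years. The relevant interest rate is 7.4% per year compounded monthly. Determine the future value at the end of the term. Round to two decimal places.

This is an ordinary annuity: 252 deposits of A$4,600.00 at the end of each month.
Periodic rate r = 0.074/12 per month; n is counted in months.
FV = PMT × [((1+r)^n − 1)/r] = 4,600 × [(1+r)^252 − 1] / r = A$2,765,844.37

A$2,765,844.37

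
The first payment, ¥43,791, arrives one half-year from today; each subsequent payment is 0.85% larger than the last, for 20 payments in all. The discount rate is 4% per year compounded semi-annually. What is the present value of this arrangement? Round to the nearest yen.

Periodic rate r = 0.04/2 per half-year; n is counted in half-years.
Growing ordinary annuity: PV = PMT₁ × [1 − ((1+g)/(1+r))^n] / (r − g) = 43,791 × [1 − ((1+0.0085)/(1+r))^20] / (r − 0.0085) = ¥772,613.

¥772,613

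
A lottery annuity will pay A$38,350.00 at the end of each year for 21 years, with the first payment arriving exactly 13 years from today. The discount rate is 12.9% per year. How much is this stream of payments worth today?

A$63,894.92

Ordinary annuity of 21 payments, first payment at period 13.
Periodic rate r = 0.129 per year.
The ordinary-annuity PV formula values the stream one period before the first payment (period 12); discount that back 12 periods:
PV₀ = 38,350 × [1 − (1+r)^−21] / r × (1+r)^−12 = A$63,894.92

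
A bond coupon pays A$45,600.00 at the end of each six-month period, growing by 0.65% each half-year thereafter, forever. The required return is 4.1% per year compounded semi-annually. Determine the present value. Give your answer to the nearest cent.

A$3,257,142.86

Periodic rate r = 0.041/2 per half-year.
Growing perpetuity (Gordon): PV = PMT₁ / (r − g) = 45,600 / (r − 0.0065) = A$3,257,142.86.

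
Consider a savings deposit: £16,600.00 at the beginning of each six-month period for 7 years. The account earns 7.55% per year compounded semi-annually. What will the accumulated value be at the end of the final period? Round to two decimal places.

£310,288.64

This is an annuity due: 14 deposits of £16,600.00 at the beginning of each six-month period.
Periodic rate r = 0.0755/2 per half-year; n is counted in half-years.
FV = PMT × [((1+r)^n − 1)/r] × (1+r) = 16,600 × [(1+r)^14 − 1] / r × (1+r) = £310,288.64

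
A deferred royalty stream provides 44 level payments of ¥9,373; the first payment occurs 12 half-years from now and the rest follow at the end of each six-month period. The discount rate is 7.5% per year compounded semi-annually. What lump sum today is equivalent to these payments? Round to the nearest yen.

Ordinary annuity of 44 payments, first payment at period 12.
Periodic rate r = 0.075/2 per half-year; n is counted in half-years.
The ordinary-annuity PV formula values the stream one period before the first payment (period 11); discount that back 11 periods:
PV₀ = 9,373 × [1 − (1+r)^−44] / r × (1+r)^−11 = ¥133,717

¥133,717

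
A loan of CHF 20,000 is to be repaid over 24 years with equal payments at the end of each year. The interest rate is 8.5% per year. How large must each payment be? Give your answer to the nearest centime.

CHF 1,979.40

Level ordinary annuity; solve PV = PMT × [(1 − (1+r)^−n)/r] for PMT.
Periodic rate r = 0.085 per year.
With n = 24: PMT = 20,000 / ([(1 − (1+r)^−n)/r]) = CHF 1,979.40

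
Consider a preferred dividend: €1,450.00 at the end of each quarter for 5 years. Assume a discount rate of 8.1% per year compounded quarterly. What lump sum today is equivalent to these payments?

€23,652.48

This is an ordinary annuity: 20 payments of €1,450.00 at the end of each quarter.
Periodic rate r = 0.081/4 per quarter; n is counted in quarters.
PV = PMT × [(1 − (1+r)^−n)/r] = 1,450 × [1 − (1+r)^−20] / r = €23,652.48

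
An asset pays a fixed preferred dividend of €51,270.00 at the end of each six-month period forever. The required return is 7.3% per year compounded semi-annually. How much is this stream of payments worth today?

Periodic rate r = 0.073/2 per half-year.
Level perpetuity: PV = PMT / r = 51,270 / (0.073/2) = €1,404,657.53.

€1,404,657.53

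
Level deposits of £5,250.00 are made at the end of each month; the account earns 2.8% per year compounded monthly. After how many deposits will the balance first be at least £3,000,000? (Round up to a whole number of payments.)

364 payments

Periodic rate r = 0.028/12 per month; n is counted in months.
Ordinary annuity FV: 3,000,000 = 5,250 × [((1+r)^n − 1)/r].
(1+r)^n = 1 + 3,000,000 × r / 5,250, so n = ln(1 + 3,000,000·r/5,250) / ln(1+r) = 363.55.
Round up to a whole number of payments: n = 364.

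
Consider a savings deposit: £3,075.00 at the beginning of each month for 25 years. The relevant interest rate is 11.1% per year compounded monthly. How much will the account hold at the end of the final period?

This is an annuity due: 300 deposits of £3,075.00 at the beginning of each month.
Periodic rate r = 0.111/12 per month; n is counted in months.
FV = PMT × [((1+r)^n − 1)/r] × (1+r) = 3,075 × [(1+r)^300 − 1] / r × (1+r) = £4,977,367.23

£4,977,367.23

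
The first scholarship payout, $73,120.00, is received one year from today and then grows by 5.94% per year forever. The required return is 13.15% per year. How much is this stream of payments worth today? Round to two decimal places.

$1,014,147.02

Periodic rate r = 0.1315 per year.
Growing perpetuity (Gordon): PV = PMT₁ / (r − g) = 73,120 / (r − 0.0594) = $1,014,147.02.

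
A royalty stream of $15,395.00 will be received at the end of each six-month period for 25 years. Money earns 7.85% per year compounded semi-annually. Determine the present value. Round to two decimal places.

This is an ordinary annuity: 50 payments of $15,395.00 at the end of each six-month period.
Periodic rate r = 0.0785/2 per half-year; n is counted in half-years.
PV = PMT × [(1 − (1+r)^−n)/r] = 15,395 × [1 − (1+r)^−50] / r = $335,010.55

$335,010.55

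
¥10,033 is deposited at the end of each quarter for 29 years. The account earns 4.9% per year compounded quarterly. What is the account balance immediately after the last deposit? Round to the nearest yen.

¥2,543,600

This is an ordinary annuity: 116 deposits of ¥10,033 at the end of each quarter.
Periodic rate r = 0.049/4 per quarter; n is counted in quarters.
FV = PMT × [((1+r)^n − 1)/r] = 10,033 × [(1+r)^116 − 1] / r = ¥2,543,600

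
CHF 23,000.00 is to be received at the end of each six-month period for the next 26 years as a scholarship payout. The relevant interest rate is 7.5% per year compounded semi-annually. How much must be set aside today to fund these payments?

This is an ordinary annuity: 52 payments of CHF 23,000.00 at the end of each six-month period.
Periodic rate r = 0.075/2 per half-year; n is counted in half-years.
PV = PMT × [(1 − (1+r)^−n)/r] = 23,000 × [1 − (1+r)^−52] / r = CHF 522,902.80

CHF 522,902.80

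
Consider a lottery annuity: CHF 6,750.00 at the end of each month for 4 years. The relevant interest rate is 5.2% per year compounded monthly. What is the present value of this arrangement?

CHF 291,955.00

This is an ordinary annuity: 48 payments of CHF 6,750.00 at the end of each month.
Periodic rate r = 0.052/12 per month; n is counted in months.
PV = PMT × [(1 − (1+r)^−n)/r] = 6,750 × [1 − (1+r)^−48] / r = CHF 291,955.00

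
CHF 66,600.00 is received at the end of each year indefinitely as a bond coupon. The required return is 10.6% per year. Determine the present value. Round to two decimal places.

CHF 628,301.89

Periodic rate r = 0.106 per year.
Level perpetuity: PV = PMT / r = 66,600 / (0.106) = CHF 628,301.89.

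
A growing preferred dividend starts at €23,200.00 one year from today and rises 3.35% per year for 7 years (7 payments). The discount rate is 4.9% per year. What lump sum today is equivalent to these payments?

Periodic rate r = 0.049 per year.
Growing ordinary annuity: PV = PMT₁ × [1 − ((1+g)/(1+r))^n] / (r − g) = 23,200 × [1 − ((1+0.0335)/(1+r))^7] / (r − 0.0335) = €148,118.05.

€148,118.05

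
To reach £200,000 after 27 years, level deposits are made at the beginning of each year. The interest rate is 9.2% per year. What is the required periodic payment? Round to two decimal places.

Level annuity due; solve FV = PMT × [((1+r)^n − 1)/r] × (1+r) for PMT.
Periodic rate r = 0.092 per year.
With n = 27: PMT = 200,000 / ([((1+r)^n − 1)/r] × (1+r)) = £1,725.54

£1,725.54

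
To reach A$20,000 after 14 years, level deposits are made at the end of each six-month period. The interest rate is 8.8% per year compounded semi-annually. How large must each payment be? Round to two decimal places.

A$376.23

Level ordinary annuity; solve FV = PMT × [((1+r)^n − 1)/r] for PMT.
Periodic rate r = 0.088/2 per half-year; n is counted in half-years.
With n = 28: PMT = 20,000 / ([((1+r)^n − 1)/r]) = A$376.23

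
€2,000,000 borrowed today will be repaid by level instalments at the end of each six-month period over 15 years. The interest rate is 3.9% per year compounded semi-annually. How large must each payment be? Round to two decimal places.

€88,687.07

Level ordinary annuity; solve PV = PMT × [(1 − (1+r)^−n)/r] for PMT.
Periodic rate r = 0.039/2 per half-year; n is counted in half-years.
With n = 30: PMT = 2,000,000 / ([(1 − (1+r)^−n)/r]) = €88,687.07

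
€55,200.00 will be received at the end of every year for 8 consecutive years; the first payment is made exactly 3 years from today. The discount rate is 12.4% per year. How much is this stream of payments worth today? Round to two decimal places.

€214,048.29

Ordinary annuity of 8 payments, first payment at period 3.
Periodic rate r = 0.124 per year.
The ordinary-annuity PV formula values the stream one period before the first payment (period 2); discount that back 2 periods:
PV₀ = 55,200 × [1 − (1+r)^−8] / r × (1+r)^−2 = €214,048.29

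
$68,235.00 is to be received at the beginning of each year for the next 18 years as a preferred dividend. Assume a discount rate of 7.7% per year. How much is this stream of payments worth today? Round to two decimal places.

This is an annuity due: 18 payments of $68,235.00 at the beginning of each year.
Periodic rate r = 0.077 per year.
PV = PMT × [(1 − (1+r)^−n)/r] × (1+r) = 68,235 × [1 − (1+r)^−18] / r × (1+r) = $703,302.21

$703,302.21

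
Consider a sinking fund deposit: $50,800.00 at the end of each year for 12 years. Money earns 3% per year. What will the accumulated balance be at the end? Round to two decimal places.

$720,955.10

This is an ordinary annuity: 12 deposits of $50,800.00 at the end of each year.
Periodic rate r = 0.03 per year.
FV = PMT × [((1+r)^n − 1)/r] = 50,800 × [(1+r)^12 − 1] / r = $720,955.10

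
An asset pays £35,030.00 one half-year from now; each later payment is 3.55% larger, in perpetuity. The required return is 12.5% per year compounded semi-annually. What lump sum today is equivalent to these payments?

£1,297,407.41

Periodic rate r = 0.125/2 per half-year.
Growing perpetuity (Gordon): PV = PMT₁ / (r − g) = 35,030 / (r − 0.0355) = £1,297,407.41.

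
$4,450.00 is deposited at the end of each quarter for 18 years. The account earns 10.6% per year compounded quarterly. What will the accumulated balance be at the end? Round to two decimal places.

$936,049.37

This is an ordinary annuity: 72 deposits of $4,450.00 at the end of each quarter.
Periodic rate r = 0.106/4 per quarter; n is counted in quarters.
FV = PMT × [((1+r)^n − 1)/r] = 4,450 × [(1+r)^72 − 1] / r = $936,049.37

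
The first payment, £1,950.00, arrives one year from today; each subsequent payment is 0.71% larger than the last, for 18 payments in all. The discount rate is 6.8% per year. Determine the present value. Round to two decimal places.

Periodic rate r = 0.068 per year.
Growing ordinary annuity: PV = PMT₁ × [1 − ((1+g)/(1+r))^n] / (r − g) = 1,950 × [1 − ((1+0.0071)/(1+r))^18] / (r − 0.0071) = £20,891.08.

£20,891.08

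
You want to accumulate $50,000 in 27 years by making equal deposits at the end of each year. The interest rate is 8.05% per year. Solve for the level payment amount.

$567.82

Level ordinary annuity; solve FV = PMT × [((1+r)^n − 1)/r] for PMT.
Periodic rate r = 0.0805 per year.
With n = 27: PMT = 50,000 / ([((1+r)^n − 1)/r]) = $567.82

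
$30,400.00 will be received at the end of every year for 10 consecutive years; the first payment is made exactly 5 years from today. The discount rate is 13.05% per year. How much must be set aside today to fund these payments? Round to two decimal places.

$100,791.35

Ordinary annuity of 10 payments, first payment at period 5.
Periodic rate r = 0.1305 per year.
The ordinary-annuity PV formula values the stream one period before the first payment (period 4); discount that back 4 periods:
PV₀ = 30,400 × [1 − (1+r)^−10] / r × (1+r)^−4 = $100,791.35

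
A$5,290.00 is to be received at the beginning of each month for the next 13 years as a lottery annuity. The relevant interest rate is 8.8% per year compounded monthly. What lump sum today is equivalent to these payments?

This is an annuity due: 156 payments of A$5,290.00 at the beginning of each month.
Periodic rate r = 0.088/12 per month; n is counted in months.
PV = PMT × [(1 − (1+r)^−n)/r] × (1+r) = 5,290 × [1 − (1+r)^−156] / r × (1+r) = A$494,215.48

A$494,215.48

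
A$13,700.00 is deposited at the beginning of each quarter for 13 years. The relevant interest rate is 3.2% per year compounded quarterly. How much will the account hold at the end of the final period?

This is an annuity due: 52 deposits of A$13,700.00 at the beginning of each quarter.
Periodic rate r = 0.032/4 per quarter; n is counted in quarters.
FV = PMT × [((1+r)^n − 1)/r] × (1+r) = 13,700 × [(1+r)^52 − 1] / r × (1+r) = A$886,194.63

A$886,194.63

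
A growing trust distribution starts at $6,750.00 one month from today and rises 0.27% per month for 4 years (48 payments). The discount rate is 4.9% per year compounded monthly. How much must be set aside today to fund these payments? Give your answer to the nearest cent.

Periodic rate r = 0.049/12 per month; n is counted in months.
Growing ordinary annuity: PV = PMT₁ × [1 − ((1+g)/(1+r))^n] / (r − g) = 6,750 × [1 − ((1+0.0027)/(1+r))^48] / (r − 0.0027) = $312,452.49.

$312,452.49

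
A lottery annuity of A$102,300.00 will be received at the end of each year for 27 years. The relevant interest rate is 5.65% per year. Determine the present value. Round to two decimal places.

A$1,400,084.03

This is an ordinary annuity: 27 payments of A$102,300.00 at the end of each year.
Periodic rate r = 0.0565 per year.
PV = PMT × [(1 − (1+r)^−n)/r] = 102,300 × [1 − (1+r)^−27] / r = A$1,400,084.03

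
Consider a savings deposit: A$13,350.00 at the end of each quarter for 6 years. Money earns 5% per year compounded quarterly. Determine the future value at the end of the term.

This is an ordinary annuity: 24 deposits of A$13,350.00 at the end of each quarter.
Periodic rate r = 0.05/4 per quarter; n is counted in quarters.
FV = PMT × [((1+r)^n − 1)/r] = 13,350 × [(1+r)^24 − 1] / r = A$370,970.92

A$370,970.92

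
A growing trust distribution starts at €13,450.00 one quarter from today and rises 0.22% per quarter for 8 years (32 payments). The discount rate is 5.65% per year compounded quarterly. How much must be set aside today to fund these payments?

€355,420.82

Periodic rate r = 0.0565/4 per quarter; n is counted in quarters.
Growing ordinary annuity: PV = PMT₁ × [1 − ((1+g)/(1+r))^n] / (r − g) = 13,450 × [1 − ((1+0.0022)/(1+r))^32] / (r − 0.0022) = €355,420.82.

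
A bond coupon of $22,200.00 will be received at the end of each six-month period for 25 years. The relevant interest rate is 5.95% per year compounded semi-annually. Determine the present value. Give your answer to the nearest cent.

$573,922.18

This is an ordinary annuity: 50 payments of $22,200.00 at the end of each six-month period.
Periodic rate r = 0.0595/2 per half-year; n is counted in half-years.
PV = PMT × [(1 − (1+r)^−n)/r] = 22,200 × [1 − (1+r)^−50] / r = $573,922.18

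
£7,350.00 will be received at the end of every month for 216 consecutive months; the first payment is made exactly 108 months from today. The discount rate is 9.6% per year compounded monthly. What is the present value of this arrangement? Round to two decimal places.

Ordinary annuity of 216 payments, first payment at period 108.
Periodic rate r = 0.096/12 per month; n is counted in months.
The ordinary-annuity PV formula values the stream one period before the first payment (period 107); discount that back 107 periods:
PV₀ = 7,350 × [1 − (1+r)^−216] / r × (1+r)^−107 = £321,614.07

£321,614.07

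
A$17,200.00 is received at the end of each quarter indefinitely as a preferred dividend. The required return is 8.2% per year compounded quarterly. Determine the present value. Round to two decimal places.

A$839,024.39

Periodic rate r = 0.082/4 per quarter.
Level perpetuity: PV = PMT / r = 17,200 / (0.082/4) = A$839,024.39.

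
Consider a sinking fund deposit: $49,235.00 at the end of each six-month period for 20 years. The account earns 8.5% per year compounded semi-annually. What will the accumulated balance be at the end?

This is an ordinary annuity: 40 deposits of $49,235.00 at the end of each six-month period.
Periodic rate r = 0.085/2 per half-year; n is counted in half-years.
FV = PMT × [((1+r)^n − 1)/r] = 49,235 × [(1+r)^40 − 1] / r = $4,964,011.99

$4,964,011.99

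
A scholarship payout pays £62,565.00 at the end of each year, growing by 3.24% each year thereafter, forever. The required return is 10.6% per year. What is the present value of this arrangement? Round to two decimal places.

Periodic rate r = 0.106 per year.
Growing perpetuity (Gordon): PV = PMT₁ / (r − g) = 62,565 / (r − 0.0324) = £850,067.93.

£850,067.93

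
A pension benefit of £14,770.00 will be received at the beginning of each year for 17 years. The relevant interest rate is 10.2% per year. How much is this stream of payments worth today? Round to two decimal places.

This is an annuity due: 17 payments of £14,770.00 at the beginning of each year.
Periodic rate r = 0.102 per year.
PV = PMT × [(1 − (1+r)^−n)/r] × (1+r) = 14,770 × [1 − (1+r)^−17] / r × (1+r) = £128,963.11

£128,963.11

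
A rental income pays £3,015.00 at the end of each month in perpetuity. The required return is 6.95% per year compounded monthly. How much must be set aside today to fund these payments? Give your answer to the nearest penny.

£520,575.54

Periodic rate r = 0.0695/12 per month.
Level perpetuity: PV = PMT / r = 3,015 / (0.0695/12) = £520,575.54.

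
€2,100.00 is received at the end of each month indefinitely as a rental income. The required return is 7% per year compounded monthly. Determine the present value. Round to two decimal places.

€360,000.00

Periodic rate r = 0.07/12 per month.
Level perpetuity: PV = PMT / r = 2,100 / (0.07/12) = €360,000.00.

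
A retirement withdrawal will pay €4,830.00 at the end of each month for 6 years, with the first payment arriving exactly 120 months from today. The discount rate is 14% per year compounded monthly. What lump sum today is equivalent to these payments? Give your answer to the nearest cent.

€58,952.67

Ordinary annuity of 72 payments, first payment at period 120.
Periodic rate r = 0.14/12 per month; n is counted in months.
The ordinary-annuity PV formula values the stream one period before the first payment (period 119); discount that back 119 periods:
PV₀ = 4,830 × [1 − (1+r)^−72] / r × (1+r)^−119 = €58,952.67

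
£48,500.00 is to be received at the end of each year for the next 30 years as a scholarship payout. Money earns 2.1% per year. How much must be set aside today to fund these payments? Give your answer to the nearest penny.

This is an ordinary annuity: 30 payments of £48,500.00 at the end of each year.
Periodic rate r = 0.021 per year.
PV = PMT × [(1 − (1+r)^−n)/r] = 48,500 × [1 − (1+r)^−30] / r = £1,071,439.61

£1,071,439.61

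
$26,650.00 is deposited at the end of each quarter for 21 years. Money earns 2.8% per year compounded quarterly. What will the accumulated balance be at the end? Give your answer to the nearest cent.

This is an ordinary annuity: 84 deposits of $26,650.00 at the end of each quarter.
Periodic rate r = 0.028/4 per quarter; n is counted in quarters.
FV = PMT × [((1+r)^n − 1)/r] = 26,650 × [(1+r)^84 − 1] / r = $3,033,150.06

$3,033,150.06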